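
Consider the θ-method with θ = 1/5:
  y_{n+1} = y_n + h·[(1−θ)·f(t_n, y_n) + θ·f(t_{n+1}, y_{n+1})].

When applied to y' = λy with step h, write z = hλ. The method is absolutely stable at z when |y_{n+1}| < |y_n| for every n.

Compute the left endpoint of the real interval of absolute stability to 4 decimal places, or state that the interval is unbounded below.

left endpoint -3.3333.

On y'=λy, z=hλ:
  y_{n+1} = y_n + z·[4/5·y_n + 1/5·y_{n+1}] ⇒ (1 − 1/5z)y_{n+1} = (1 + 4/5z)y_n
  Hence R(z) = (1 + 4/5z)/(1 − 1/5z).

Find x<0 with |R(x)|<1.
x=-1.18: |R|=0.0453
R=−1: 1+4/5x = −1+1/5x ⇒ -3/5x=2 ⇒ x=2/(-3/5)=-3.3333
Confirm numerically:
  x=-1.642: |R|=0.23607 <1
  x=-1.637: |R|=0.23324 <1
  x=-1.599: |R|=0.21155 <1
  x=-3.627: |R|=1.10212 >1
  x=-3.451: |R|=1.04177 >1
  x=-3.359: |R|=1.00921 >1
Interval (-3.3333, 0).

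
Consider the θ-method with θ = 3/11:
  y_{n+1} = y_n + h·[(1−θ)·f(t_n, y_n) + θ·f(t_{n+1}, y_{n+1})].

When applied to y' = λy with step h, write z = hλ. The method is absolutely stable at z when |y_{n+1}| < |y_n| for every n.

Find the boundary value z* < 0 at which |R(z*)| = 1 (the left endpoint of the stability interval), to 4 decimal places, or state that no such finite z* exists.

On y'=λy, z=hλ:
  y_{n+1} = y_n + z·[8/11·y_n + 3/11·y_{n+1}] ⇒ (1 − 3/11z)y_{n+1} = (1 + 8/11z)y_n
  Hence R(z) = (1 + 8/11z)/(1 − 3/11z).

Find x<0 with |R(x)|<1.
x=-1.67: |R|=0.1474
R=−1: 1+8/11x = −1+3/11x ⇒ -5/11x=2 ⇒ x=2/(-5/11)=-4.4000
Confirm numerically:
  x=-3.822: |R|=0.87136 <1
  x=-2.312: |R|=0.41793 <1
  x=-2.250: |R|=0.39437 <1
  x=-1.837: |R|=0.22385 <1
  x=-4.812: |R|=1.08099 >1
  x=-4.809: |R|=1.08043 >1
  x=-4.605: |R|=1.04131 >1
So |R|<1 on (-4.4000, 0).

z* = -4.4000.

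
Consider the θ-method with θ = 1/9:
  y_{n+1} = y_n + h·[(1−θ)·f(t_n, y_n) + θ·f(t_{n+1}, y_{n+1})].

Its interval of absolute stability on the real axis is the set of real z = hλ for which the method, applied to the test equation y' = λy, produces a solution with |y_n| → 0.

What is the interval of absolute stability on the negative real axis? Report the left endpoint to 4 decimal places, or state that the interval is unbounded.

(-2.5714, 0).

With y'=λy (z=hλ):
  y_{n+1} = y_n + z·[8/9·y_n + 1/9·y_{n+1}] ⇒ (1 − 1/9z)y_{n+1} = (1 + 8/9z)y_n
  so R(z) = (1 + 8/9z)/(1 − 1/9z).

Solve |R(x)|<1 on ℝ⁻.
x=-0.93: |R|=0.1571
R=−1: 1+8/9x = −1+1/9x ⇒ -7/9x=2 ⇒ x=2/(-7/9)=-2.5714
Confirm numerically:
  x=-1.944: |R|=0.59868 <1
  x=-1.802: |R|=0.50139 <1
  x=-1.380: |R|=0.19653 <1
  x=-3.022: |R|=1.26235 >1
  x=-2.602: |R|=1.01845 >1
Stable set (-2.5714, 0).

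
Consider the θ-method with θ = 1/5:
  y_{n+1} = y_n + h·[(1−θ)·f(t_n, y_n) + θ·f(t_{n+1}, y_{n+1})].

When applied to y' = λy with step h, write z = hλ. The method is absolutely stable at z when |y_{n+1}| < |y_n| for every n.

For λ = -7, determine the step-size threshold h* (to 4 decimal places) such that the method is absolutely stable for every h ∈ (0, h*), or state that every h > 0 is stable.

(-3.3333,0); λ=-7 ⇒ h* = (10/3)/7 = 0.4762.

Set f=λy, z=hλ:
  y_{n+1} = y_n + z·[4/5·y_n + 1/5·y_{n+1}] ⇒ (1 − 1/5z)y_{n+1} = (1 + 4/5z)y_n
  R(z) = (1 + 4/5z)/(1 − 1/5z).

Need |R(x)|<1, x<0.
x=-1.53: |R|=0.1715
R=−1: 1+4/5x = −1+1/5x ⇒ -3/5x=2 ⇒ x=2/(-3/5)=-3.3333
Confirm numerically:
  x=-3.133: |R|=0.92610 <1
  x=-2.728: |R|=0.76501 <1
  x=-2.078: |R|=0.46793 <1
  x=-1.606: |R|=0.21556 <1
  x=-3.794: |R|=1.15715 >1
  x=-3.632: |R|=1.10380 >1
  x=-3.411: |R|=1.02770 >1
Stable set (-3.3333, 0).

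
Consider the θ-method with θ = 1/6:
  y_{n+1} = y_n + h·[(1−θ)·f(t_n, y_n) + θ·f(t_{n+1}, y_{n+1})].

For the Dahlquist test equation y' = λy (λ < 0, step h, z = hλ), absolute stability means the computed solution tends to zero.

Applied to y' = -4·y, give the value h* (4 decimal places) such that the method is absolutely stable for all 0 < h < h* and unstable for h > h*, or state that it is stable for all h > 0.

On y'=λy, z=hλ:
  y_{n+1} = y_n + z·[5/6·y_n + 1/6·y_{n+1}] ⇒ (1 − 1/6z)y_{n+1} = (1 + 5/6z)y_n
  so R(z) = (1 + 5/6z)/(1 − 1/6z).

Need |R(x)|<1, x<0.
x=-0.94: |R|=0.1873
R=−1: 1+5/6x = −1+1/6x ⇒ -2/3x=2 ⇒ x=2/(-2/3)=-3.0000
Confirm numerically:
  x=-2.971: |R|=0.98707 <1
  x=-2.558: |R|=0.79341 <1
  x=-2.129: |R|=0.57141 <1
  x=-3.528: |R|=1.22166 >1
  x=-3.478: |R|=1.20173 >1
  x=-3.251: |R|=1.10853 >1
Interval (-3.0000, 0).

(-3.0000,0); λ=-4 ⇒ h* = (3)/4 = 0.7500.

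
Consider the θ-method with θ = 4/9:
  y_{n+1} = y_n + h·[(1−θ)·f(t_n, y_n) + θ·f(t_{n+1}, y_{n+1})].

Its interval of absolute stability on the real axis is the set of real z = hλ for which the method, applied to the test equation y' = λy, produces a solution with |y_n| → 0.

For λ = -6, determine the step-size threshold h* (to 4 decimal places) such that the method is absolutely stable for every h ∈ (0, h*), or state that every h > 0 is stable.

Test eqn y'=λy, z=hλ:
  y_{n+1} = y_n + z·[5/9·y_n + 4/9·y_{n+1}] ⇒ (1 − 4/9z)y_{n+1} = (1 + 5/9z)y_n
  R(z) = (1 + 5/9z)/(1 − 4/9z).

Need |R(x)|<1, x<0.
x=-1.66: |R|=0.0448
R=−1: 1+5/9x = −1+4/9x ⇒ -1/9x=2 ⇒ x=2/(-1/9)=-18.0000
Confirm numerically:
  x=-15.489: |R|=0.96461 <1
  x=-14.487: |R|=0.94753 <1
  x=-11.632: |R|=0.88532 <1
  x=-10.199: |R|=0.84334 <1
  x=-18.330: |R|=1.00401 >1
  x=-18.220: |R|=1.00269 >1
  x=-18.030: |R|=1.00037 >1
Interval (-18.0000, 0).

(-18.0000,0); λ=-6 ⇒ h* = (18)/6 = 3.0000.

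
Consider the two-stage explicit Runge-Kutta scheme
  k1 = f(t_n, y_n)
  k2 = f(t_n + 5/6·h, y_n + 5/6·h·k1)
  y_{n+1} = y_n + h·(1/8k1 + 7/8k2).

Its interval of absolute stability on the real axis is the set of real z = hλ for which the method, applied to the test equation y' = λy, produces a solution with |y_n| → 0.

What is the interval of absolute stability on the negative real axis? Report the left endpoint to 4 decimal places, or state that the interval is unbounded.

(-1.3714, 0).

With y'=λy (z=hλ):
  k1=λy_n ⇒ h·k1=z·y_n;  k2=λ(1+5/6z)y_n ⇒ h·k2=z(1+5/6z)y_n
  y_{n+1}/y_n = 1 + 1/8z + 7/8z(1+5/6z) = 1 + z + 35/48z²
  Hence R(z) = 1 + z + 35/48z².

Solve |R(x)|<1 on ℝ⁻.
x=-0.77: |R|=0.6623
R=1: x+35/48x²=0 ⇒ x=−48/35=-1.3714; min R=1−1/(4·35/48)=0.6571>−1
Confirm numerically:
  x=-1.314: |R|=0.94498 <1
  x=-1.259: |R|=0.89679 <1
  x=-0.695: |R|=0.65721 <1
  x=-1.945: |R|=1.81346 >1
  x=-1.801: |R|=1.56413 >1
So |R|<1 on (-1.3714, 0).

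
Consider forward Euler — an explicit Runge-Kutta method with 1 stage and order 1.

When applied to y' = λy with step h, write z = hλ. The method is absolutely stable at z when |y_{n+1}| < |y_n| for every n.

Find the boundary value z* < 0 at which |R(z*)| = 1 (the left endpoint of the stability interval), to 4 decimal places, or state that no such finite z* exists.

left endpoint -2.0000.

Set f=λy, z=hλ:
  order 1, 1-stage ⇒ R(z)=1+z
  (e.g. R(-0.33)=0.67000, |R|=0.67000)

Solve |R(x)|<1 on ℝ⁻.
x=-0.33: |R|=0.6700
|R(-1.7)|=0.7000 |R(-1.27)|=0.2700 |R(-0.85)|=0.1500
Bisect:
  x_lo=-2.6713 |R|=1.6713  x_hi=-0.1736 |R|=0.8264
  mid=-1.42246 |R|=0.42246 →hi
  mid=-2.04688 |R|=1.04688 →lo
  mid=-1.73467 |R|=0.73467 →hi
  mid=-1.89077 |R|=0.89077 →hi
  mid=-1.96882 |R|=0.96882 →hi
  mid=-2.00785 |R|=1.00785 →lo
  mid=-1.98834 |R|=0.98834 →hi
  mid=-1.99809 |R|=0.99809 →hi
  mid=-2.00297 |R|=1.00297 →lo
  mid=-2.00053 |R|=1.00053 →lo
  ...
  [-2.00008,-1.99992] ⇒ x*=-2.0000
Stable set (-2.0000, 0).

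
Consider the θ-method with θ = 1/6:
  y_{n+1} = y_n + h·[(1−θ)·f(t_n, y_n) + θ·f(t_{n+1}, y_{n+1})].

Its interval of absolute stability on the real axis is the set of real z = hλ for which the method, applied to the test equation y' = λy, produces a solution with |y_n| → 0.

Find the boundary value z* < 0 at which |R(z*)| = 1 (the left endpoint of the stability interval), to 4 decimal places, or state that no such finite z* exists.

On y'=λy, z=hλ:
  y_{n+1} = y_n + z·[5/6·y_n + 1/6·y_{n+1}] ⇒ (1 − 1/6z)y_{n+1} = (1 + 5/6z)y_n
  R(z) = (1 + 5/6z)/(1 − 1/6z).

Find x<0 with |R(x)|<1.
x=-0.87: |R|=0.2402
R=−1: 1+5/6x = −1+1/6x ⇒ -2/3x=2 ⇒ x=2/(-2/3)=-3.0000
Confirm numerically:
  x=-2.382: |R|=0.70508 <1
  x=-1.977: |R|=0.48703 <1
  x=-1.506: |R|=0.20384 <1
  x=-1.287: |R|=0.05970 <1
  x=-3.586: |R|=1.24452 >1
  x=-3.492: |R|=1.20733 >1
  x=-3.227: |R|=1.09841 >1
So |R|<1 on (-3.0000, 0).

z* = -3.0000.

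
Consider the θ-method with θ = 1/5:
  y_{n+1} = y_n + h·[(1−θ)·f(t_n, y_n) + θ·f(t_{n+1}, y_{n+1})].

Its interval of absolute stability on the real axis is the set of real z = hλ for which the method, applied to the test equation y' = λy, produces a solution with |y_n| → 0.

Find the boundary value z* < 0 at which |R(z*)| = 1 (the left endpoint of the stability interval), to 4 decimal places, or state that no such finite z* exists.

Test eqn y'=λy, z=hλ:
  y_{n+1} = y_n + z·[4/5·y_n + 1/5·y_{n+1}] ⇒ (1 − 1/5z)y_{n+1} = (1 + 4/5z)y_n
  Hence R(z) = (1 + 4/5z)/(1 − 1/5z).

Solve |R(x)|<1 on ℝ⁻.
x=-0.77: |R|=0.3328
R=−1: 1+4/5x = −1+1/5x ⇒ -3/5x=2 ⇒ x=2/(-3/5)=-3.3333
Confirm numerically:
  x=-3.014: |R|=0.88046 <1
  x=-2.109: |R|=0.48333 <1
  x=-1.809: |R|=0.32839 <1
  x=-3.599: |R|=1.09269 >1
  x=-3.448: |R|=1.04072 >1
  x=-3.358: |R|=1.00885 >1
Stable set (-3.3333, 0).

z* = -3.3333.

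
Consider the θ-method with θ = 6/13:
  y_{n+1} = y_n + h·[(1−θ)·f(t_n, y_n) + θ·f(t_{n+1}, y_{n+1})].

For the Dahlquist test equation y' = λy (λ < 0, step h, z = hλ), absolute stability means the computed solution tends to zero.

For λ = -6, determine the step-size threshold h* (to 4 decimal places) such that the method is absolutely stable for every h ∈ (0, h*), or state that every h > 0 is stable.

(-26.0000,0); λ=-6 ⇒ h* = (26)/6 = 4.3333.

On y'=λy, z=hλ:
  y_{n+1} = y_n + z·[7/13·y_n + 6/13·y_{n+1}] ⇒ (1 − 6/13z)y_{n+1} = (1 + 7/13z)y_n
  so R(z) = (1 + 7/13z)/(1 − 6/13z).

Find x<0 with |R(x)|<1.
x=-0.66: |R|=0.4941
R=−1: 1+7/13x = −1+6/13x ⇒ -1/13x=2 ⇒ x=2/(-1/13)=-26.0000
Confirm numerically:
  x=-23.391: |R|=0.98299 <1
  x=-22.464: |R|=0.97607 <1
  x=-14.068: |R|=0.87750 <1
  x=-12.909: |R|=0.85527 <1
  x=-26.443: |R|=1.00258 >1
  x=-26.224: |R|=1.00131 >1
So |R|<1 on (-26.0000, 0).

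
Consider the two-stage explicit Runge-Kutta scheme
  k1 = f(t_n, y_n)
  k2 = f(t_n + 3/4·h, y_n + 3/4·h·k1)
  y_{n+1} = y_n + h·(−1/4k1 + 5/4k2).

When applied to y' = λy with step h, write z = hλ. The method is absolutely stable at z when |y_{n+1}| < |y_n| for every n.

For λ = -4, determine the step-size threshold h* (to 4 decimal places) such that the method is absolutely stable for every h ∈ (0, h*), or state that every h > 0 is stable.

Set f=λy, z=hλ:
  k1=λy_n ⇒ h·k1=z·y_n;  k2=λ(1+3/4z)y_n ⇒ h·k2=z(1+3/4z)y_n
  y_{n+1}/y_n = 1 − 1/4z + 5/4z(1+3/4z) = 1 + z + 15/16z²
  so R(z) = 1 + z + 15/16z².

Solve |R(x)|<1 on ℝ⁻.
x=-0.3: |R|=0.7844
R=1: x+15/16x²=0 ⇒ x=−16/15=-1.0667; min R=1−1/(4·15/16)=0.7333>−1
Confirm numerically:
  x=-1.004: |R|=0.94102 <1
  x=-0.991: |R|=0.92970 <1
  x=-0.845: |R|=0.82440 <1
  x=-1.641: |R|=1.88358 >1
  x=-1.640: |R|=1.88150 >1
Stable set (-1.0667, 0).

(-1.0667,0); λ=-4 ⇒ h* = (16/15)/4 = 0.2667.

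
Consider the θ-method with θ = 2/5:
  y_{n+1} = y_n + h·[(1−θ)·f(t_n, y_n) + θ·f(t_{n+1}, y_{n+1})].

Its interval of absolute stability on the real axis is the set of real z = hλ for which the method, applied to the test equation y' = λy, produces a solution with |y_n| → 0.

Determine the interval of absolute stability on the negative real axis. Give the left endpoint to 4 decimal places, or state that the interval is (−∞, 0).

With y'=λy (z=hλ):
  y_{n+1} = y_n + z·[3/5·y_n + 2/5·y_{n+1}] ⇒ (1 − 2/5z)y_{n+1} = (1 + 3/5z)y_n
  so R(z) = (1 + 3/5z)/(1 − 2/5z).

Boundary: |R(x)|=1, x<0.
x=-0.82: |R|=0.3825
R=−1: 1+3/5x = −1+2/5x ⇒ -1/5x=2 ⇒ x=2/(-1/5)=-10.0000
Confirm numerically:
  x=-6.812: |R|=0.82882 <1
  x=-5.009: |R|=0.66767 <1
  x=-4.837: |R|=0.64815 <1
  x=-4.442: |R|=0.59968 <1
  x=-10.496: |R|=1.01908 >1
  x=-10.095: |R|=1.00377 >1
Interval (-10.0000, 0).

(-10.0000, 0).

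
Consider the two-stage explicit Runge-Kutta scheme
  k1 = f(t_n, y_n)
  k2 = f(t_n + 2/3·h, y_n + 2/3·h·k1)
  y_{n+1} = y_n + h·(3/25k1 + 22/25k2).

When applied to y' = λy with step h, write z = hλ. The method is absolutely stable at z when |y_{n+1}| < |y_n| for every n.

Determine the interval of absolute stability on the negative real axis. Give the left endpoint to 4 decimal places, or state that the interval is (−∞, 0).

On y'=λy, z=hλ:
  k1=λy_n ⇒ h·k1=z·y_n;  k2=λ(1+2/3z)y_n ⇒ h·k2=z(1+2/3z)y_n
  y_{n+1}/y_n = 1 + 3/25z + 22/25z(1+2/3z) = 1 + z + 44/75z²
  R(z) = 1 + z + 44/75z².

Solve |R(x)|<1 on ℝ⁻.
x=-0.63: |R|=0.6028
R=1: x+44/75x²=0 ⇒ x=−75/44=-1.7045; min R=1−1/(4·44/75)=0.5739>−1
Confirm numerically:
  x=-1.197: |R|=0.64358 <1
  x=-0.941: |R|=0.57848 <1
  x=-0.891: |R|=0.57474 <1
  x=-2.100: |R|=1.48720 >1
  x=-1.934: |R|=1.26034 >1
  x=-1.731: |R|=1.02687 >1
Interval (-1.7045, 0).

(-1.7045, 0).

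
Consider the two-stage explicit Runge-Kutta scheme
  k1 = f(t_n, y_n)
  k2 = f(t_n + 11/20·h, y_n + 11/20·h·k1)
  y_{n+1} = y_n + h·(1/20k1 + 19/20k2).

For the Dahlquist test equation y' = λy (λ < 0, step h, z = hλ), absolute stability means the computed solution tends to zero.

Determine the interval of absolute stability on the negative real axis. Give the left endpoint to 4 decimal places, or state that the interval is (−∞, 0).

z∈(-1.9139,0).

On y'=λy, z=hλ:
  k1=λy_n ⇒ h·k1=z·y_n;  k2=λ(1+11/20z)y_n ⇒ h·k2=z(1+11/20z)y_n
  y_{n+1}/y_n = 1 + 1/20z + 19/20z(1+11/20z) = 1 + z + 209/400z²
  so R(z) = 1 + z + 209/400z².

Solve |R(x)|<1 on ℝ⁻.
x=-0.99: |R|=0.5221
R=1: x+209/400x²=0 ⇒ x=−400/209=-1.9139; min R=1−1/(4·209/400)=0.5215>−1
Confirm numerically:
  x=-1.726: |R|=0.83057 <1
  x=-1.717: |R|=0.82338 <1
  x=-1.004: |R|=0.52269 <1
  x=-0.869: |R|=0.52557 <1
  x=-2.494: |R|=1.75597 >1
  x=-2.266: |R|=1.41691 >1
Interval (-1.9139, 0).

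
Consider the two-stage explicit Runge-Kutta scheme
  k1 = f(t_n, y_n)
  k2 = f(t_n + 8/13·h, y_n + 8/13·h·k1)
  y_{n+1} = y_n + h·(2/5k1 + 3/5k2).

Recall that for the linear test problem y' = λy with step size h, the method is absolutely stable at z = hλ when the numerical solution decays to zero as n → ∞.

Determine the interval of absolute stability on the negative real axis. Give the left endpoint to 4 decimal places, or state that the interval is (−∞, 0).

With y'=λy (z=hλ):
  k1=λy_n ⇒ h·k1=z·y_n;  k2=λ(1+8/13z)y_n ⇒ h·k2=z(1+8/13z)y_n
  y_{n+1}/y_n = 1 + 2/5z + 3/5z(1+8/13z) = 1 + z + 24/65z²
  so R(z) = 1 + z + 24/65z².

Need |R(x)|<1, x<0.
x=-0.87: |R|=0.4095
R=1: x+24/65x²=0 ⇒ x=−65/24=-2.7083; min R=1−1/(4·24/65)=0.3229>−1
Confirm numerically:
  x=-2.632: |R|=0.92582 <1
  x=-2.150: |R|=0.55677 <1
  x=-1.994: |R|=0.47407 <1
  x=-3.269: |R|=1.67673 >1
  x=-3.105: |R|=1.45476 >1
Interval (-2.7083, 0).

(-2.7083, 0).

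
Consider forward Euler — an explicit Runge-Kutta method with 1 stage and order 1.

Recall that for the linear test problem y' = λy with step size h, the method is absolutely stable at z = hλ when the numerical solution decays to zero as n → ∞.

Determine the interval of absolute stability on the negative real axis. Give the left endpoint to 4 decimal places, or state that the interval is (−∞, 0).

(-2.0000, 0).

Set f=λy, z=hλ:
  order 1, 1-stage ⇒ R(z)=1+z
  (e.g. R(-0.44)=0.56000, |R|=0.56000)

Need |R(x)|<1, x<0.
x=-0.44: |R|=0.5600
|R(-1.91)|=0.9100 |R(-0.71)|=0.2900
Bisect:
  x_lo=-2.5749 |R|=1.5749  x_hi=-0.1358 |R|=0.8642
  mid=-1.35539 |R|=0.35539 →hi
  mid=-1.96516 |R|=0.96516 →hi
  mid=-2.27005 |R|=1.27005 →lo
  mid=-2.11761 |R|=1.11761 →lo
  mid=-2.04138 |R|=1.04138 →lo
  mid=-2.00327 |R|=1.00327 →lo
  mid=-1.98422 |R|=0.98422 →hi
  mid=-1.99375 |R|=0.99375 →hi
  ...
  [-2.00015,-2.00000] ⇒ x*=-2.0000
So |R|<1 on (-2.0000, 0).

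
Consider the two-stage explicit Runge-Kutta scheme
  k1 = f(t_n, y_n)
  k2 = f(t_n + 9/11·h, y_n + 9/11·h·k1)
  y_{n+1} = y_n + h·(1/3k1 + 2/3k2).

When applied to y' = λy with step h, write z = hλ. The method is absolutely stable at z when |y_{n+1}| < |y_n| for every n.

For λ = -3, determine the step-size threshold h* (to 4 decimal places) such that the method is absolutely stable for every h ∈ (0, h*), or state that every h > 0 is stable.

(-1.8333,0); λ=-3 ⇒ h* = (11/6)/3 = 0.6111.

Test eqn y'=λy, z=hλ:
  k1=λy_n ⇒ h·k1=z·y_n;  k2=λ(1+9/11z)y_n ⇒ h·k2=z(1+9/11z)y_n
  y_{n+1}/y_n = 1 + 1/3z + 2/3z(1+9/11z) = 1 + z + 6/11z²
  ⇒ R(z) = 1 + z + 6/11z².

Find x<0 with |R(x)|<1.
x=-0.89: |R|=0.5421
R=1: x+6/11x²=0 ⇒ x=−11/6=-1.8333; min R=1−1/(4·6/11)=0.5417>−1
Confirm numerically:
  x=-1.723: |R|=0.89631 <1
  x=-1.615: |R|=0.80767 <1
  x=-1.156: |R|=0.57291 <1
  x=-2.430: |R|=1.79085 >1
  x=-2.379: |R|=1.70808 >1
  x=-2.370: |R|=1.69376 >1
So |R|<1 on (-1.8333, 0).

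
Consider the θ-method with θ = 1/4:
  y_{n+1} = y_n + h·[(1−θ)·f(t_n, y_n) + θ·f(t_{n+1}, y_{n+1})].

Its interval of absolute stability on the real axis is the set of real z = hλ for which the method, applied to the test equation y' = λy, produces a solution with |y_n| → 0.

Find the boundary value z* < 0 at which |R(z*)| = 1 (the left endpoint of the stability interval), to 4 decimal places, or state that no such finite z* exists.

z* = -4.0000.

With y'=λy (z=hλ):
  y_{n+1} = y_n + z·[3/4·y_n + 1/4·y_{n+1}] ⇒ (1 − 1/4z)y_{n+1} = (1 + 3/4z)y_n
  so R(z) = (1 + 3/4z)/(1 − 1/4z).

Need |R(x)|<1, x<0.
x=-0.7: |R|=0.4043
R=−1: 1+3/4x = −1+1/4x ⇒ -1/2x=2 ⇒ x=2/(-1/2)=-4.0000
Confirm numerically:
  x=-3.423: |R|=0.84454 <1
  x=-3.255: |R|=0.79462 <1
  x=-2.625: |R|=0.58491 <1
  x=-4.469: |R|=1.11076 >1
  x=-4.169: |R|=1.04138 >1
  x=-4.091: |R|=1.02249 >1
So |R|<1 on (-4.0000, 0).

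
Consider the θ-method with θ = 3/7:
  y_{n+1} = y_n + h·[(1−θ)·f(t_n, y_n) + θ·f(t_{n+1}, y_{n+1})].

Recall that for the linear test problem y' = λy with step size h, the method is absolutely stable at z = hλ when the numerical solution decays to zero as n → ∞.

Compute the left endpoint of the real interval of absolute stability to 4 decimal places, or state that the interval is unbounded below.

z* = -14.0000.

Test eqn y'=λy, z=hλ:
  y_{n+1} = y_n + z·[4/7·y_n + 3/7·y_{n+1}] ⇒ (1 − 3/7z)y_{n+1} = (1 + 4/7z)y_n
  ⇒ R(z) = (1 + 4/7z)/(1 − 3/7z).

Find x<0 with |R(x)|<1.
x=-0.49: |R|=0.5950
R=−1: 1+4/7x = −1+3/7x ⇒ -1/7x=2 ⇒ x=2/(-1/7)=-14.0000
Confirm numerically:
  x=-13.743: |R|=0.99467 <1
  x=-13.464: |R|=0.98869 <1
  x=-10.187: |R|=0.89849 <1
  x=-8.935: |R|=0.85017 <1
  x=-14.537: |R|=1.01061 >1
  x=-14.348: |R|=1.00695 >1
  x=-14.135: |R|=1.00273 >1
So |R|<1 on (-14.0000, 0).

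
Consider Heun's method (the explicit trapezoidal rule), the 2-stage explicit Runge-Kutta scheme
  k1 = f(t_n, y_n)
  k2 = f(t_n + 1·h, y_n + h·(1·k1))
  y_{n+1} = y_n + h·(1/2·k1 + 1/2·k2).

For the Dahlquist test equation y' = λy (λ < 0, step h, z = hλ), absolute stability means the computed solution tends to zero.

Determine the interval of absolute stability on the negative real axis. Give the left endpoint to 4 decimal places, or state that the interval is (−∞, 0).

z∈(-2.0000,0).

Set f=λy, z=hλ:
  order 2, 2-stage ⇒ R(z)=1+z+z^2/2
  (e.g. R(-0.37)=0.69845, |R|=0.69845)

Find x<0 with |R(x)|<1.
x=-0.37: |R|=0.6985
|R(-2.26)|=1.2938 |R(-1.96)|=0.9608 |R(-1.38)|=0.5722
Bisect:
  x_lo=-2.6855 |R|=1.9205  x_hi=-0.1078 |R|=0.8980
  mid=-1.39668 |R|=0.57868 →hi
  mid=-2.04110 |R|=1.04195 →lo
  mid=-1.71889 |R|=0.75840 →hi
  mid=-1.88000 |R|=0.88720 →hi
  mid=-1.96055 |R|=0.96133 →hi
  mid=-2.00083 |R|=1.00083 →lo
  mid=-1.98069 |R|=0.98088 →hi
  mid=-1.99076 |R|=0.99080 →hi
  mid=-1.99579 |R|=0.99580 →hi
  ...
  [-2.00004,-1.99988] ⇒ x*=-2.0000
Interval (-2.0000, 0).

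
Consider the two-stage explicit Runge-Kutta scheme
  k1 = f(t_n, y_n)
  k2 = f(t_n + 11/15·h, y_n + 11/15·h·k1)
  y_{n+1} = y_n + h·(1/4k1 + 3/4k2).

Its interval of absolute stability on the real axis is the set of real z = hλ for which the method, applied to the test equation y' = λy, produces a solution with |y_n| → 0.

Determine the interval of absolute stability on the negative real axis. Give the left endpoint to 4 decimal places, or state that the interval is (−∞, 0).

With y'=λy (z=hλ):
  k1=λy_n ⇒ h·k1=z·y_n;  k2=λ(1+11/15z)y_n ⇒ h·k2=z(1+11/15z)y_n
  y_{n+1}/y_n = 1 + 1/4z + 3/4z(1+11/15z) = 1 + z + 11/20z²
  ⇒ R(z) = 1 + z + 11/20z².

Need |R(x)|<1, x<0.
x=-0.8: |R|=0.5520
R=1: x+11/20x²=0 ⇒ x=−20/11=-1.8182; min R=1−1/(4·11/20)=0.5455>−1
Confirm numerically:
  x=-1.550: |R|=0.77138 <1
  x=-1.474: |R|=0.72097 <1
  x=-1.378: |R|=0.66639 <1
  x=-1.166: |R|=0.58176 <1
  x=-2.243: |R|=1.52408 >1
  x=-2.004: |R|=1.20481 >1
  x=-1.841: |R|=1.02310 >1
So |R|<1 on (-1.8182, 0).

(-1.8182, 0).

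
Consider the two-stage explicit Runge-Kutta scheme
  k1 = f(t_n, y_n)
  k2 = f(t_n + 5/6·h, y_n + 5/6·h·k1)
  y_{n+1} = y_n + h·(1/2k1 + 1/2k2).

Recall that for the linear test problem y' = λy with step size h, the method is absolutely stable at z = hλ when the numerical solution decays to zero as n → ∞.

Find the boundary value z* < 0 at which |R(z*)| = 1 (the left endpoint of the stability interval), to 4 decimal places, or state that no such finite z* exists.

left endpoint -2.4000.

On y'=λy, z=hλ:
  k1=λy_n ⇒ h·k1=z·y_n;  k2=λ(1+5/6z)y_n ⇒ h·k2=z(1+5/6z)y_n
  y_{n+1}/y_n = 1 + 1/2z + 1/2z(1+5/6z) = 1 + z + 5/12z²
  so R(z) = 1 + z + 5/12z².

Find x<0 with |R(x)|<1.
x=-0.77: |R|=0.4770
R=1: x+5/12x²=0 ⇒ x=−12/5=-2.4000; min R=1−1/(4·5/12)=0.4000>−1
Confirm numerically:
  x=-1.736: |R|=0.51971 <1
  x=-1.429: |R|=0.42185 <1
  x=-1.256: |R|=0.40131 <1
  x=-2.810: |R|=1.48004 >1
  x=-2.706: |R|=1.34501 >1
So |R|<1 on (-2.4000, 0).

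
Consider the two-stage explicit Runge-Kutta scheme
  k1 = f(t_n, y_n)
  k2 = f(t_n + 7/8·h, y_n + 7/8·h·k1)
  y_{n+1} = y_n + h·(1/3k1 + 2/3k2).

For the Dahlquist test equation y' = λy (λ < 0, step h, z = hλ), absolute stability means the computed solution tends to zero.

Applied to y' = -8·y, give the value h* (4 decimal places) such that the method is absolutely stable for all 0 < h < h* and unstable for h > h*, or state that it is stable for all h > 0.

(-1.7143,0); λ=-8 ⇒ h* = (12/7)/8 = 0.2143.

On y'=λy, z=hλ:
  k1=λy_n ⇒ h·k1=z·y_n;  k2=λ(1+7/8z)y_n ⇒ h·k2=z(1+7/8z)y_n
  y_{n+1}/y_n = 1 + 1/3z + 2/3z(1+7/8z) = 1 + z + 7/12z²
  R(z) = 1 + z + 7/12z².

Solve |R(x)|<1 on ℝ⁻.
x=-1.22: |R|=0.6482
R=1: x+7/12x²=0 ⇒ x=−12/7=-1.7143; min R=1−1/(4·7/12)=0.5714>−1
Confirm numerically:
  x=-1.686: |R|=0.97218 <1
  x=-1.116: |R|=0.61052 <1
  x=-0.978: |R|=0.57995 <1
  x=-2.292: |R|=1.77240 >1
  x=-2.049: |R|=1.40007 >1
So |R|<1 on (-1.7143, 0).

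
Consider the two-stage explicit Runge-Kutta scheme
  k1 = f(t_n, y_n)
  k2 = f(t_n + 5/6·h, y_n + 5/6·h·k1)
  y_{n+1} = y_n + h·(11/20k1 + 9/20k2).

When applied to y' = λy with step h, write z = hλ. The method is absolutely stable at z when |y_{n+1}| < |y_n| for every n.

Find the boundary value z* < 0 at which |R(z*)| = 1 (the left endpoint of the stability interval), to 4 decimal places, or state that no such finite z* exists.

z* = -2.6667.

Set f=λy, z=hλ:
  k1=λy_n ⇒ h·k1=z·y_n;  k2=λ(1+5/6z)y_n ⇒ h·k2=z(1+5/6z)y_n
  y_{n+1}/y_n = 1 + 11/20z + 9/20z(1+5/6z) = 1 + z + 3/8z²
  R(z) = 1 + z + 3/8z².

Solve |R(x)|<1 on ℝ⁻.
x=-1.76: |R|=0.4016
R=1: x+3/8x²=0 ⇒ x=−8/3=-2.6667; min R=1−1/(4·3/8)=0.3333>−1
Confirm numerically:
  x=-2.552: |R|=0.89026 <1
  x=-1.943: |R|=0.47272 <1
  x=-1.840: |R|=0.42960 <1
  x=-1.802: |R|=0.41570 <1
  x=-3.192: |R|=1.62882 >1
  x=-2.833: |R|=1.17671 >1
Stable set (-2.6667, 0).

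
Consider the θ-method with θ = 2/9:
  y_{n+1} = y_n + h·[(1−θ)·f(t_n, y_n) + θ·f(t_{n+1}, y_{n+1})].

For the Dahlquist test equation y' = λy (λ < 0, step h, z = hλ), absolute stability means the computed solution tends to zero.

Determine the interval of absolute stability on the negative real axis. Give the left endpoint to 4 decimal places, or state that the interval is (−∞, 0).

z∈(-3.6000,0).

Set f=λy, z=hλ:
  y_{n+1} = y_n + z·[7/9·y_n + 2/9·y_{n+1}] ⇒ (1 − 2/9z)y_{n+1} = (1 + 7/9z)y_n
  Hence R(z) = (1 + 7/9z)/(1 − 2/9z).

Find x<0 with |R(x)|<1.
x=-1.47: |R|=0.1080
R=−1: 1+7/9x = −1+2/9x ⇒ -5/9x=2 ⇒ x=2/(-5/9)=-3.6000
Confirm numerically:
  x=-2.128: |R|=0.44478 <1
  x=-1.780: |R|=0.27548 <1
  x=-1.635: |R|=0.19927 <1
  x=-1.559: |R|=0.15786 <1
  x=-4.160: |R|=1.16166 >1
  x=-3.735: |R|=1.04098 >1
Stable set (-3.6000, 0).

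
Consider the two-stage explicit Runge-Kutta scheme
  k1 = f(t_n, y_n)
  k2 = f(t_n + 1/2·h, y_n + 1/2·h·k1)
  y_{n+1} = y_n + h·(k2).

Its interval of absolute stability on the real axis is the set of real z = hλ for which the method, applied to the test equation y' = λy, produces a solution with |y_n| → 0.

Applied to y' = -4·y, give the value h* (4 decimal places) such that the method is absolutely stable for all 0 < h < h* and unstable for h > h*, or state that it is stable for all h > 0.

(-2.0000,0); λ=-4 ⇒ h* = (2)/4 = 0.5000.

Test eqn y'=λy, z=hλ:
  k1=λy_n ⇒ h·k1=z·y_n;  k2=λ(1+1/2z)y_n ⇒ h·k2=z(1+1/2z)y_n
  y_{n+1}/y_n = 1 + z(1+1/2z) = 1 + z + 1/2z²
  ⇒ R(z) = 1 + z + 1/2z².

Need |R(x)|<1, x<0.
x=-0.63: |R|=0.5684
R=1: x+1/2x²=0 ⇒ x=−2=-2.0000; min R=1−1/(4·1/2)=0.5000>−1
Confirm numerically:
  x=-1.560: |R|=0.65680 <1
  x=-1.209: |R|=0.52184 <1
  x=-1.018: |R|=0.50016 <1
  x=-2.420: |R|=1.50820 >1
  x=-2.059: |R|=1.06074 >1
  x=-2.045: |R|=1.04601 >1
So |R|<1 on (-2.0000, 0).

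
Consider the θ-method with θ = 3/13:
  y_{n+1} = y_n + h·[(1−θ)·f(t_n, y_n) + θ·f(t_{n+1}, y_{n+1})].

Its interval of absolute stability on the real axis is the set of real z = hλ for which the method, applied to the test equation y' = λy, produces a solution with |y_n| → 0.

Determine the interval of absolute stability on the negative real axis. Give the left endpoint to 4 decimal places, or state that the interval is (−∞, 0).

Test eqn y'=λy, z=hλ:
  y_{n+1} = y_n + z·[10/13·y_n + 3/13·y_{n+1}] ⇒ (1 − 3/13z)y_{n+1} = (1 + 10/13z)y_n
  ⇒ R(z) = (1 + 10/13z)/(1 − 3/13z).

Solve |R(x)|<1 on ℝ⁻.
x=-1.45: |R|=0.0865
R=−1: 1+10/13x = −1+3/13x ⇒ -7/13x=2 ⇒ x=2/(-7/13)=-3.7143
Confirm numerically:
  x=-2.858: |R|=0.72217 <1
  x=-2.636: |R|=0.63899 <1
  x=-2.289: |R|=0.49781 <1
  x=-1.871: |R|=0.30677 <1
  x=-4.298: |R|=1.15780 >1
  x=-3.951: |R|=1.06667 >1
  x=-3.805: |R|=1.02601 >1
Stable set (-3.7143, 0).

z∈(-3.7143,0).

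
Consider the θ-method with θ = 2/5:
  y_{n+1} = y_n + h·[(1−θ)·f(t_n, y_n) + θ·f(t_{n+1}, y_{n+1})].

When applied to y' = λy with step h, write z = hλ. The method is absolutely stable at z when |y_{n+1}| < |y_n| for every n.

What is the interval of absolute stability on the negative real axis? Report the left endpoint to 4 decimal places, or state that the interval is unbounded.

With y'=λy (z=hλ):
  y_{n+1} = y_n + z·[3/5·y_n + 2/5·y_{n+1}] ⇒ (1 − 2/5z)y_{n+1} = (1 + 3/5z)y_n
  R(z) = (1 + 3/5z)/(1 − 2/5z).

Need |R(x)|<1, x<0.
x=-1.17: |R|=0.2030
R=−1: 1+3/5x = −1+2/5x ⇒ -1/5x=2 ⇒ x=2/(-1/5)=-10.0000
Confirm numerically:
  x=-8.608: |R|=0.93734 <1
  x=-7.673: |R|=0.88563 <1
  x=-6.378: |R|=0.79601 <1
  x=-4.299: |R|=0.58075 <1
  x=-10.571: |R|=1.02184 >1
  x=-10.365: |R|=1.01419 >1
So |R|<1 on (-10.0000, 0).

z∈(-10.0000,0).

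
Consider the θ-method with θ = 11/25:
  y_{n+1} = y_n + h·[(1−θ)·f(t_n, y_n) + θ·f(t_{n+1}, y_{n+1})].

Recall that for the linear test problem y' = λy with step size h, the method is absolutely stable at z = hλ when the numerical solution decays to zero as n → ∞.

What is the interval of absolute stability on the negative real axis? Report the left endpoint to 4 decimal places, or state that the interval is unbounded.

(-16.6667, 0).

With y'=λy (z=hλ):
  y_{n+1} = y_n + z·[14/25·y_n + 11/25·y_{n+1}] ⇒ (1 − 11/25z)y_{n+1} = (1 + 14/25z)y_n
  R(z) = (1 + 14/25z)/(1 − 11/25z).

Need |R(x)|<1, x<0.
x=-1.44: |R|=0.1185
R=−1: 1+14/25x = −1+11/25x ⇒ -3/25x=2 ⇒ x=2/(-3/25)=-16.6667
Confirm numerically:
  x=-15.421: |R|=0.98080 <1
  x=-13.379: |R|=0.94271 <1
  x=-10.758: |R|=0.87633 <1
  x=-17.238: |R|=1.00799 >1
  x=-17.146: |R|=1.00673 >1
Stable set (-16.6667, 0).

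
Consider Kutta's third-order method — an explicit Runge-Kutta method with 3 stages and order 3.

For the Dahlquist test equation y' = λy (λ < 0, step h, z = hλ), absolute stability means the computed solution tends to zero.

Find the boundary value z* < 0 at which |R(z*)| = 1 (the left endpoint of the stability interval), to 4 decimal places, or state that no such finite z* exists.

left endpoint -2.5127.

With y'=λy (z=hλ):
  order 3, 3-stage ⇒ R(z)=1+z+z^2/2+z^3/6
  (e.g. R(-0.8)=0.43467, |R|=0.43467)

Find x<0 with |R(x)|<1.
x=-0.8: |R|=0.4347
|R(-2.59)|=1.1316 |R(-1.25)|=0.2057 |R(-0.94)|=0.3634
Bisect:
  x_lo=-3.2159 |R|=2.5879  x_hi=-0.2569 |R|=0.7733
  mid=-1.73639 |R|=0.10142 →hi
  mid=-2.47612 |R|=0.94079 →hi
  mid=-2.84599 |R|=1.63808 →lo
  mid=-2.66106 |R|=1.26103 →lo
  mid=-2.56859 |R|=1.09421 →lo
  mid=-2.52236 |R|=1.01587 →lo
  mid=-2.49924 |R|=0.97793 →hi
  mid=-2.51080 |R|=0.99680 →hi
  mid=-2.51658 |R|=1.00631 →lo
  mid=-2.51369 |R|=1.00155 →lo
  ...
  [-2.51278,-2.51260] ⇒ x*=-2.5127
So |R|<1 on (-2.5127, 0).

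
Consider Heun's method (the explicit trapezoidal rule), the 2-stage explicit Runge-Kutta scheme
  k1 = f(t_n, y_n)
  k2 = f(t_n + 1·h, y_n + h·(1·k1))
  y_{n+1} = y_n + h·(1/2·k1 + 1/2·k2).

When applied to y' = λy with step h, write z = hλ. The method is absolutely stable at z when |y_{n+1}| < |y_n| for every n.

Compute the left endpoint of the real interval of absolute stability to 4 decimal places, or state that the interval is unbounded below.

Set f=λy, z=hλ:
  order 2, 2-stage ⇒ R(z)=1+z+z^2/2
  (e.g. R(-1.05)=0.50125, |R|=0.50125)

Boundary: |R(x)|=1, x<0.
x=-1.05: |R|=0.5012
|R(-1.84)|=0.8528 |R(-1.22)|=0.5242 |R(-0.72)|=0.5392
Bisect:
  x_lo=-2.7614 |R|=2.0512  x_hi=-0.1373 |R|=0.8722
  mid=-1.44932 |R|=0.60094 →hi
  mid=-2.10534 |R|=1.11089 →lo
  mid=-1.77733 |R|=0.80212 →hi
  mid=-1.94134 |R|=0.94306 →hi
  mid=-2.02334 |R|=1.02361 →lo
  mid=-1.98234 |R|=0.98249 →hi
  mid=-2.00284 |R|=1.00284 →lo
  ...
  [-2.00012,-1.99996] ⇒ x*=-2.0000
Stable set (-2.0000, 0).

z* = -2.0000.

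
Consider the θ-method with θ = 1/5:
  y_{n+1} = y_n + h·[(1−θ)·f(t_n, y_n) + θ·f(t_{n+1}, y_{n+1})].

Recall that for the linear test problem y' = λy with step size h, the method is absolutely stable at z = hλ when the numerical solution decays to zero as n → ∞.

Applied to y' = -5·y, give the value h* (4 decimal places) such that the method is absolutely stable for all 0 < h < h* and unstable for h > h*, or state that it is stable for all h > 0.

(-3.3333,0); λ=-5 ⇒ h* = (10/3)/5 = 0.6667.

Set f=λy, z=hλ:
  y_{n+1} = y_n + z·[4/5·y_n + 1/5·y_{n+1}] ⇒ (1 − 1/5z)y_{n+1} = (1 + 4/5z)y_n
  so R(z) = (1 + 4/5z)/(1 − 1/5z).

Boundary: |R(x)|=1, x<0.
x=-1.53: |R|=0.1715
R=−1: 1+4/5x = −1+1/5x ⇒ -3/5x=2 ⇒ x=2/(-3/5)=-3.3333
Confirm numerically:
  x=-2.857: |R|=0.81812 <1
  x=-2.547: |R|=0.68743 <1
  x=-2.175: |R|=0.51568 <1
  x=-1.532: |R|=0.17269 <1
  x=-3.583: |R|=1.08727 >1
  x=-3.411: |R|=1.02770 >1
So |R|<1 on (-3.3333, 0).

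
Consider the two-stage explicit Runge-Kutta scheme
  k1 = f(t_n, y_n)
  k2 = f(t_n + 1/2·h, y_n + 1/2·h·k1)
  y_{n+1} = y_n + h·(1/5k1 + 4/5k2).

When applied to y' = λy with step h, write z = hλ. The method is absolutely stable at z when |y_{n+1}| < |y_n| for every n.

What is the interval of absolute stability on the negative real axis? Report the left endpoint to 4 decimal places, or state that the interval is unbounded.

(-2.5000, 0).

Test eqn y'=λy, z=hλ:
  k1=λy_n ⇒ h·k1=z·y_n;  k2=λ(1+1/2z)y_n ⇒ h·k2=z(1+1/2z)y_n
  y_{n+1}/y_n = 1 + 1/5z + 4/5z(1+1/2z) = 1 + z + 2/5z²
  Hence R(z) = 1 + z + 2/5z².

Boundary: |R(x)|=1, x<0.
x=-0.7: |R|=0.4960
R=1: x+2/5x²=0 ⇒ x=−5/2=-2.5000; min R=1−1/(4·2/5)=0.3750>−1
Confirm numerically:
  x=-2.218: |R|=0.74981 <1
  x=-1.624: |R|=0.43095 <1
  x=-1.563: |R|=0.41419 <1
  x=-2.862: |R|=1.41442 >1
  x=-2.732: |R|=1.25353 >1
  x=-2.696: |R|=1.21137 >1
So |R|<1 on (-2.5000, 0).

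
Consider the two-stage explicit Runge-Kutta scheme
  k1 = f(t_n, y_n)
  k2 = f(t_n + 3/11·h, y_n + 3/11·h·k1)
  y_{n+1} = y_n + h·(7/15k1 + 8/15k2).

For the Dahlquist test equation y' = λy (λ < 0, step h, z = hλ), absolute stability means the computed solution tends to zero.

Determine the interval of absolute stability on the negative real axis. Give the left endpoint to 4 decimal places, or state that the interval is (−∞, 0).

With y'=λy (z=hλ):
  k1=λy_n ⇒ h·k1=z·y_n;  k2=λ(1+3/11z)y_n ⇒ h·k2=z(1+3/11z)y_n
  y_{n+1}/y_n = 1 + 7/15z + 8/15z(1+3/11z) = 1 + z + 8/55z²
  so R(z) = 1 + z + 8/55z².

Find x<0 with |R(x)|<1.
x=-1.36: |R|=0.0910
R=1: x+8/55x²=0 ⇒ x=−55/8=-6.8750; min R=1−1/(4·8/55)=-0.7188>−1
Confirm numerically:
  x=-6.062: |R|=0.28314 <1
  x=-5.707: |R|=0.03043 <1
  x=-4.487: |R|=0.55854 <1
  x=-7.467: |R|=1.64298 >1
  x=-6.906: |R|=1.03114 >1
Interval (-6.8750, 0).

(-6.8750, 0).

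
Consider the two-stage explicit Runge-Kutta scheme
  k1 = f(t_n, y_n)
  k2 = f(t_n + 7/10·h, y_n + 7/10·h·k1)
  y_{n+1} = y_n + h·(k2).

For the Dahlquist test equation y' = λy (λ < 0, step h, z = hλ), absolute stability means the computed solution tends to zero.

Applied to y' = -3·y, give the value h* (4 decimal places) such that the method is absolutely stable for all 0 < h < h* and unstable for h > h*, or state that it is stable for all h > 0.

(-1.4286,0); λ=-3 ⇒ h* = (10/7)/3 = 0.4762.

Set f=λy, z=hλ:
  k1=λy_n ⇒ h·k1=z·y_n;  k2=λ(1+7/10z)y_n ⇒ h·k2=z(1+7/10z)y_n
  y_{n+1}/y_n = 1 + z(1+7/10z) = 1 + z + 7/10z²
  ⇒ R(z) = 1 + z + 7/10z².

Solve |R(x)|<1 on ℝ⁻.
x=-0.89: |R|=0.6645
R=1: x+7/10x²=0 ⇒ x=−10/7=-1.4286; min R=1−1/(4·7/10)=0.6429>−1
Confirm numerically:
  x=-1.137: |R|=0.76794 <1
  x=-0.899: |R|=0.66674 <1
  x=-0.724: |R|=0.64292 <1
  x=-0.572: |R|=0.65703 <1
  x=-1.982: |R|=1.76783 >1
  x=-1.938: |R|=1.69109 >1
  x=-1.461: |R|=1.03316 >1
Stable set (-1.4286, 0).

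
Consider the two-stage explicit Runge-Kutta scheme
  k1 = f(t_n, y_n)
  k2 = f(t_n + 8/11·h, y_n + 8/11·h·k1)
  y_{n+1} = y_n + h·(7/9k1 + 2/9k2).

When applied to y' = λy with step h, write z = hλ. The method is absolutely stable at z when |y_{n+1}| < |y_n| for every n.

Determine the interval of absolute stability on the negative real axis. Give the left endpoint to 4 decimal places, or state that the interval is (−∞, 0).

(-6.1875, 0).

With y'=λy (z=hλ):
  k1=λy_n ⇒ h·k1=z·y_n;  k2=λ(1+8/11z)y_n ⇒ h·k2=z(1+8/11z)y_n
  y_{n+1}/y_n = 1 + 7/9z + 2/9z(1+8/11z) = 1 + z + 16/99z²
  Hence R(z) = 1 + z + 16/99z².

Solve |R(x)|<1 on ℝ⁻.
x=-0.55: |R|=0.4989
R=1: x+16/99x²=0 ⇒ x=−99/16=-6.1875; min R=1−1/(4·16/99)=-0.5469>−1
Confirm numerically:
  x=-5.719: |R|=0.56697 <1
  x=-4.580: |R|=0.18987 <1
  x=-3.769: |R|=0.47318 <1
  x=-3.102: |R|=0.54686 <1
  x=-6.647: |R|=1.49362 >1
  x=-6.467: |R|=1.29213 >1
So |R|<1 on (-6.1875, 0).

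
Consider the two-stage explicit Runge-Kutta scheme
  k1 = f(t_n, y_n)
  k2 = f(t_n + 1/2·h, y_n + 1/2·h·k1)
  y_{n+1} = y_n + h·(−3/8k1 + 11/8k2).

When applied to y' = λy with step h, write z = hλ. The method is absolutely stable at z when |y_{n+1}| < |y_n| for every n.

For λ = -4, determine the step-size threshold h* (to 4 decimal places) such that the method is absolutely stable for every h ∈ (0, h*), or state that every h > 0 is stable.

(-1.4545,0); λ=-4 ⇒ h* = (16/11)/4 = 0.3636.

On y'=λy, z=hλ:
  k1=λy_n ⇒ h·k1=z·y_n;  k2=λ(1+1/2z)y_n ⇒ h·k2=z(1+1/2z)y_n
  y_{n+1}/y_n = 1 − 3/8z + 11/8z(1+1/2z) = 1 + z + 11/16z²
  Hence R(z) = 1 + z + 11/16z².

Solve |R(x)|<1 on ℝ⁻.
x=-0.39: |R|=0.7146
R=1: x+11/16x²=0 ⇒ x=−16/11=-1.4545; min R=1−1/(4·11/16)=0.6364>−1
Confirm numerically:
  x=-1.151: |R|=0.75980 <1
  x=-1.027: |R|=0.69813 <1
  x=-0.844: |R|=0.64573 <1
  x=-0.784: |R|=0.63858 <1
  x=-1.876: |R|=1.54357 >1
  x=-1.872: |R|=1.53726 >1
  x=-1.767: |R|=1.37957 >1
Stable set (-1.4545, 0).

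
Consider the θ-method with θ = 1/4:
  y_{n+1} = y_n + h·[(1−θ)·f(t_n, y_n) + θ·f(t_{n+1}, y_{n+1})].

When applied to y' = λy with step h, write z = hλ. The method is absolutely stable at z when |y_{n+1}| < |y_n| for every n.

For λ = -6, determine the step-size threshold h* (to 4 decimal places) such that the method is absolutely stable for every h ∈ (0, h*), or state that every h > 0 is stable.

(-4.0000,0); λ=-6 ⇒ h* = (4)/6 = 0.6667.

With y'=λy (z=hλ):
  y_{n+1} = y_n + z·[3/4·y_n + 1/4·y_{n+1}] ⇒ (1 − 1/4z)y_{n+1} = (1 + 3/4z)y_n
  so R(z) = (1 + 3/4z)/(1 − 1/4z).

Solve |R(x)|<1 on ℝ⁻.
x=-0.86: |R|=0.2922
R=−1: 1+3/4x = −1+1/4x ⇒ -1/2x=2 ⇒ x=2/(-1/2)=-4.0000
Confirm numerically:
  x=-3.817: |R|=0.95318 <1
  x=-2.650: |R|=0.59398 <1
  x=-2.157: |R|=0.40133 <1
  x=-1.793: |R|=0.23805 <1
  x=-4.278: |R|=1.06717 >1
  x=-4.050: |R|=1.01242 >1
Stable set (-4.0000, 0).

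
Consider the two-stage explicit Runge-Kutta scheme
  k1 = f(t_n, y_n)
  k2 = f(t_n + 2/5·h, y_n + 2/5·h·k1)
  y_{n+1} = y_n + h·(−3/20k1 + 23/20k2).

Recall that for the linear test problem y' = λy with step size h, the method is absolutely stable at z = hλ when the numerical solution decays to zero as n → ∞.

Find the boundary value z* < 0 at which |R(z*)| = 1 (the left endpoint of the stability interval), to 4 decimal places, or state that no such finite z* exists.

left endpoint -2.1739.

Set f=λy, z=hλ:
  k1=λy_n ⇒ h·k1=z·y_n;  k2=λ(1+2/5z)y_n ⇒ h·k2=z(1+2/5z)y_n
  y_{n+1}/y_n = 1 − 3/20z + 23/20z(1+2/5z) = 1 + z + 23/50z²
  ⇒ R(z) = 1 + z + 23/50z².

Solve |R(x)|<1 on ℝ⁻.
x=-1.25: |R|=0.4688
R=1: x+23/50x²=0 ⇒ x=−50/23=-2.1739; min R=1−1/(4·23/50)=0.4565>−1
Confirm numerically:
  x=-1.306: |R|=0.47859 <1
  x=-1.288: |R|=0.47511 <1
  x=-0.877: |R|=0.47680 <1
  x=-2.594: |R|=1.50126 >1
  x=-2.248: |R|=1.07661 >1
Interval (-2.1739, 0).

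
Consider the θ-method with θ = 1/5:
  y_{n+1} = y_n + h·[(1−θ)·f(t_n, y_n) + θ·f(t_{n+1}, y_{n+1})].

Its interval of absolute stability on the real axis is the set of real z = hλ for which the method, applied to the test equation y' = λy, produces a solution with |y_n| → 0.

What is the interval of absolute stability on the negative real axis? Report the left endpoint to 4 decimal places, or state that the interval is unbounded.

(-3.3333, 0).

Set f=λy, z=hλ:
  y_{n+1} = y_n + z·[4/5·y_n + 1/5·y_{n+1}] ⇒ (1 − 1/5z)y_{n+1} = (1 + 4/5z)y_n
  Hence R(z) = (1 + 4/5z)/(1 − 1/5z).

Solve |R(x)|<1 on ℝ⁻.
x=-1.57: |R|=0.1948
R=−1: 1+4/5x = −1+1/5x ⇒ -3/5x=2 ⇒ x=2/(-3/5)=-3.3333
Confirm numerically:
  x=-2.617: |R|=0.71787 <1
  x=-2.333: |R|=0.59075 <1
  x=-2.218: |R|=0.53644 <1
  x=-1.923: |R|=0.38885 <1
  x=-3.824: |R|=1.16682 >1
  x=-3.446: |R|=1.04002 >1
So |R|<1 on (-3.3333, 0).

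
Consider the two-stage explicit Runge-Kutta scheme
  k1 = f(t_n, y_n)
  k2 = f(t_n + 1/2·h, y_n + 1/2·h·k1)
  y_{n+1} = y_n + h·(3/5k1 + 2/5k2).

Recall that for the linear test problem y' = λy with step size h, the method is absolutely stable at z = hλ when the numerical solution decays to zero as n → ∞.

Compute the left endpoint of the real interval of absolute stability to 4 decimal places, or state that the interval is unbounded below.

Test eqn y'=λy, z=hλ:
  k1=λy_n ⇒ h·k1=z·y_n;  k2=λ(1+1/2z)y_n ⇒ h·k2=z(1+1/2z)y_n
  y_{n+1}/y_n = 1 + 3/5z + 2/5z(1+1/2z) = 1 + z + 1/5z²
  Hence R(z) = 1 + z + 1/5z².

Solve |R(x)|<1 on ℝ⁻.
x=-1.44: |R|=0.0253
R=1: x+1/5x²=0 ⇒ x=−5=-5.0000; min R=1−1/(4·1/5)=-0.2500>−1
Confirm numerically:
  x=-4.492: |R|=0.54361 <1
  x=-3.890: |R|=0.13642 <1
  x=-3.752: |R|=0.06350 <1
  x=-5.593: |R|=1.66333 >1
  x=-5.221: |R|=1.23077 >1
  x=-5.052: |R|=1.05254 >1
Interval (-5.0000, 0).

z* = -5.0000.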